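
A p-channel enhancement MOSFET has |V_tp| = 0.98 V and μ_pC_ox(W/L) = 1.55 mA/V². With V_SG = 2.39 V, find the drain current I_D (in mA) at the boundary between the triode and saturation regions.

I_D = 1.54 mA

At the boundary V_SD = V_ov = V_SG − |V_tp| = 2.39 − 0.98 = 1.41 V.
I_D = ½ k_p V_ov² = 0.5 × 1.55 × 1.41² = 1.54 mA.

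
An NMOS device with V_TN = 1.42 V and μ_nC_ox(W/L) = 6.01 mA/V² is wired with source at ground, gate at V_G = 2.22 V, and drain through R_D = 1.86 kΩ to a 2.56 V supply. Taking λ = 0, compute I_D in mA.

V_GS = V_G = 2.22 V, so V_ov = 2.22 − 1.42 = 0.8 V.
Assume saturation: I_D = ½ k_n V_ov² = 0.5 × 6.01 × 0.8² = 1.92 mA, giving V_DS = V_DD − I_D R_D = 2.56 − 1.92 × 1.86 = -1.02 V.
But -1.02 V < V_ov = 0.8 V, so the device is actually in triode.
In triode I_D = k_n[V_ov V_DS − ½ V_DS²] and I_D = (V_DD − V_DS)/R_D. Equating: 5.59 V_DS² − 9.943 V_DS + 2.56 = 0, giving V_DS = 0.312 V (the root below V_ov).
I_D = (2.56 − 0.312) / 1.86 = 1.21 mA.

I_D = 1.21 mA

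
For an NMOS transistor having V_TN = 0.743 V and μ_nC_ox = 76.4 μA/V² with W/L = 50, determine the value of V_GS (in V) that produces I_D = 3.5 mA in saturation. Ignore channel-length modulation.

V_GS = 2.10 V

k_n = μ_nC_ox · (W/L) = 3.82 mA/V².
In saturation I_D = ½ k_n (V_GS − V_TN)², so V_GS − V_TN = √(2 I_D / k_n) = √(2 × 3.5 / 3.82) = 1.35 V.
V_GS = 0.743 + 1.35 = 2.1 V.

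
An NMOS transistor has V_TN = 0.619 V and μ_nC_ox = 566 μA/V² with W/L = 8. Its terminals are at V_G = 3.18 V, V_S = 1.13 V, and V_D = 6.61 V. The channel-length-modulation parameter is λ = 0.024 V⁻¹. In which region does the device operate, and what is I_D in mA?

Saturation; I_D = 5.25 mA

V_GS = V_G − V_S = 3.18 − 1.13 = 2.05 V; V_DS = V_D − V_S = 6.61 − 1.13 = 5.48 V.
k_n = μ_nC_ox · (W/L) = 4.528 mA/V².
V_ov = V_GS − V_TN = 2.05 − 0.619 = 1.43 V.
Since V_DS = 5.48 V ≥ V_ov = 1.43 V, the device is in saturation.
I_D = ½ k_n V_ov² (1 + λ V_DS) = 0.5 × 4.528 × 1.43² × (1 + 0.024 × 5.48) = 5.25 mA.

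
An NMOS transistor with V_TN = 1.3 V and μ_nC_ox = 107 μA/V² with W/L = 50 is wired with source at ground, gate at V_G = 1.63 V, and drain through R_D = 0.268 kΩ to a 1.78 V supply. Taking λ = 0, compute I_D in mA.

I_D = 0.291 mA

V_GS = V_G = 1.63 V, so V_ov = 1.63 − 1.3 = 0.33 V.
k_n = μ_nC_ox · (W/L) = 5.35 mA/V².
Assume saturation: I_D = ½ k_n V_ov² = 0.5 × 5.35 × 0.33² = 0.291 mA, giving V_DS = V_DD − I_D R_D = 1.78 − 0.291 × 0.268 = 1.7 V.
V_DS = 1.7 V ≥ V_ov = 0.33 V, confirming saturation.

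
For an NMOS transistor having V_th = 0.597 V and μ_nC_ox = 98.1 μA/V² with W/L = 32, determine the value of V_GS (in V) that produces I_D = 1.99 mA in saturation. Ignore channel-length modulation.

V_GS = 1.72 V

k_n = μ_nC_ox · (W/L) = 3.139 mA/V².
In saturation I_D = ½ k_n (V_GS − V_th)², so V_GS − V_th = √(2 I_D / k_n) = √(2 × 1.99 / 3.139) = 1.13 V.
V_GS = 0.597 + 1.13 = 1.72 V.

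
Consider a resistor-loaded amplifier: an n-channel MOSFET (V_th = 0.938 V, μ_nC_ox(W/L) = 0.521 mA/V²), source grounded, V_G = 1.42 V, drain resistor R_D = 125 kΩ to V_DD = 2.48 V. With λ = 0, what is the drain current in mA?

V_GS = V_G = 1.42 V, so V_ov = 1.42 − 0.938 = 0.482 V.
Assume saturation: I_D = ½ k_n V_ov² = 0.5 × 0.521 × 0.482² = 0.0605 mA, giving V_DS = V_DD − I_D R_D = 2.48 − 0.0605 × 125 = -5.09 V.
But -5.09 V < V_ov = 0.482 V, so the device is actually in triode.
In triode I_D = k_n[V_ov V_DS − ½ V_DS²] and I_D = (V_DD − V_DS)/R_D. Equating: 32.6 V_DS² − 32.39 V_DS + 2.48 = 0, giving V_DS = 0.0836 V (the root below V_ov).
I_D = (2.48 − 0.0836) / 125 = 0.0192 mA.

I_D = 0.0192 mA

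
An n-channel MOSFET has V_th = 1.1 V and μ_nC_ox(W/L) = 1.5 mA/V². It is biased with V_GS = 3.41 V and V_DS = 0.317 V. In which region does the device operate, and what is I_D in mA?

V_ov = V_GS − V_th = 3.41 − 1.1 = 2.31 V.
Since V_DS = 0.317 V < V_ov = 2.31 V, the device is in the triode region.
I_D = k_n [V_ov · V_DS − ½ V_DS²] = 1.5 × [2.31 × 0.317 − 0.5 × 0.317²] = 1.02 mA.

Triode; I_D = 1.02 mA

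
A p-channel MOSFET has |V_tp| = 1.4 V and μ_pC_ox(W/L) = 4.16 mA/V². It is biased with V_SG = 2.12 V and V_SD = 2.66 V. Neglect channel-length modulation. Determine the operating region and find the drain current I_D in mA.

V_ov = V_SG − |V_tp| = 2.12 − 1.4 = 0.72 V.
Since V_SD = 2.66 V ≥ V_ov = 0.72 V, the device is in saturation.
I_D = ½ k_p V_ov² = 0.5 × 4.16 × 0.72² = 1.08 mA.

Saturation; I_D = 1.08 mA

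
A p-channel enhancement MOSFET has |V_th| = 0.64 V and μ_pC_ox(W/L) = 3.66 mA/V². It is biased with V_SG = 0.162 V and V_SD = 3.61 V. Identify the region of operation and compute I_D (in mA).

Cutoff; I_D = 0 mA

V_SG = 0.162 V < |V_th| = 0.64 V, so the transistor is in cutoff.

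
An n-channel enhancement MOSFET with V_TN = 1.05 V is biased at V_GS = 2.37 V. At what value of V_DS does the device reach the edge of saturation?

V_DS,sat = 1.32 V

The boundary between triode and saturation is V_DS = V_GS − V_TN = V_ov.
V_ov = 2.37 − 1.05 = 1.32 V.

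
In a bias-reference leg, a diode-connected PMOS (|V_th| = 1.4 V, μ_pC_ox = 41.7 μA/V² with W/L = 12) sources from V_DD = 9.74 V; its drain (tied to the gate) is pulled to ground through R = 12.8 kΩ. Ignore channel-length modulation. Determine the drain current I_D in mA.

I_D = 0.537 mA

With gate tied to drain, V_SG = V_SD ≥ V_SG − |V_th|, so the device is in saturation.
k_p = μ_pC_ox · (W/L) = 0.5004 mA/V².
KCL at the drain: ½ k_p (V_SG − |V_th|)² = (V_DD − V_SG)/R.
Let x = V_SG − 1.4. Then 3.2 x² + x − 8.34 = 0, giving x = 1.47 V (positive root), so V_SG = 2.87 V.
I_D = (V_DD − V_SG)/R = (9.74 − 2.87) / 12.8 = 0.537 mA.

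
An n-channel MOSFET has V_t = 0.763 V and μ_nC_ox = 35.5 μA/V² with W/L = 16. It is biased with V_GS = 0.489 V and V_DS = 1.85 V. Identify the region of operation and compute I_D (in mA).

Cutoff; I_D = 0 mA

V_GS = 0.489 V < V_t = 0.763 V, so the transistor is in cutoff.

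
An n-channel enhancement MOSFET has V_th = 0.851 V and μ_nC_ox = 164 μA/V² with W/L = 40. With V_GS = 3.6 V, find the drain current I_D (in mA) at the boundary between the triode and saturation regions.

I_D = 24.8 mA

At the boundary V_DS = V_ov = V_GS − V_th = 3.6 − 0.851 = 2.75 V.
k_n = μ_nC_ox · (W/L) = 6.56 mA/V².
I_D = ½ k_n V_ov² = 0.5 × 6.56 × 2.75² = 24.8 mA.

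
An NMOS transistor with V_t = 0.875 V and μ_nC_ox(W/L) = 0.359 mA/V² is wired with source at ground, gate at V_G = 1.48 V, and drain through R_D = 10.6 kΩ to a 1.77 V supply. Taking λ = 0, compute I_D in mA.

V_GS = V_G = 1.48 V, so V_ov = 1.48 − 0.875 = 0.605 V.
Assume saturation: I_D = ½ k_n V_ov² = 0.5 × 0.359 × 0.605² = 0.0657 mA, giving V_DS = V_DD − I_D R_D = 1.77 − 0.0657 × 10.6 = 1.07 V.
V_DS = 1.07 V ≥ V_ov = 0.605 V, confirming saturation.

I_D = 0.0657 mA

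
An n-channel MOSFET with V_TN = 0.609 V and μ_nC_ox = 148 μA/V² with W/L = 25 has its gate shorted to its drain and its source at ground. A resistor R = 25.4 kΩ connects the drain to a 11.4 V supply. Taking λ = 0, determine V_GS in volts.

With gate tied to drain, V_GS = V_DS ≥ V_GS − V_TN, so the device is in saturation.
k_n = μ_nC_ox · (W/L) = 3.7 mA/V².
KCL at the drain: ½ k_n (V_GS − V_TN)² = (V_DD − V_GS)/R.
Let x = V_GS − 0.609. Then 47 x² + x − 10.79 = 0, giving x = 0.469 V (positive root), so V_GS = 1.08 V.
I_D = (V_DD − V_GS)/R = (11.4 − 1.08) / 25.4 = 0.406 mA.

V_GS = 1.08 V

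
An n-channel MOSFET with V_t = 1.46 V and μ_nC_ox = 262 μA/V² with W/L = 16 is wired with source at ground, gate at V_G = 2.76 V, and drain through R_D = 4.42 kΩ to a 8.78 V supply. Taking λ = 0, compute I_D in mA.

I_D = 1.89 mA

V_GS = V_G = 2.76 V, so V_ov = 2.76 − 1.46 = 1.3 V.
k_n = μ_nC_ox · (W/L) = 4.192 mA/V².
Assume saturation: I_D = ½ k_n V_ov² = 0.5 × 4.192 × 1.3² = 3.54 mA, giving V_DS = V_DD − I_D R_D = 8.78 − 3.54 × 4.42 = -6.88 V.
But -6.88 V < V_ov = 1.3 V, so the device is actually in triode.
In triode I_D = k_n[V_ov V_DS − ½ V_DS²] and I_D = (V_DD − V_DS)/R_D. Equating: 9.26 V_DS² − 25.09 V_DS + 8.78 = 0, giving V_DS = 0.413 V (the root below V_ov).
I_D = (8.78 − 0.413) / 4.42 = 1.89 mA.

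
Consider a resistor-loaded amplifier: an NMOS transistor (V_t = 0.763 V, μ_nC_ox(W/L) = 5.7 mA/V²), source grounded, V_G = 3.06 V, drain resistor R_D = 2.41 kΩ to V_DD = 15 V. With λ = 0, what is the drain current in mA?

I_D = 6.01 mA

V_GS = V_G = 3.06 V, so V_ov = 3.06 − 0.763 = 2.3 V.
Assume saturation: I_D = ½ k_n V_ov² = 0.5 × 5.7 × 2.3² = 15 mA, giving V_DS = V_DD − I_D R_D = 15 − 15 × 2.41 = -21.2 V.
But -21.2 V < V_ov = 2.3 V, so the device is actually in triode.
In triode I_D = k_n[V_ov V_DS − ½ V_DS²] and I_D = (V_DD − V_DS)/R_D. Equating: 6.87 V_DS² − 32.55 V_DS + 15 = 0, giving V_DS = 0.517 V (the root below V_ov).
I_D = (15 − 0.517) / 2.41 = 6.01 mA.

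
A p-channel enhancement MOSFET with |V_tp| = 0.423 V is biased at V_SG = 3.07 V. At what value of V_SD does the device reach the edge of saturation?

The boundary between triode and saturation is V_SD = V_SG − |V_tp| = V_ov.
V_ov = 3.07 − 0.423 = 2.65 V.

V_SD,sat = 2.65 V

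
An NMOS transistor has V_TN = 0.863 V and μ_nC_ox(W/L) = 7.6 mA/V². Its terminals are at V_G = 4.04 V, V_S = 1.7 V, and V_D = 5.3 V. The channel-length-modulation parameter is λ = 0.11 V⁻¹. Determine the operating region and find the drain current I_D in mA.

Saturation; I_D = 11.6 mA

V_GS = V_G − V_S = 4.04 − 1.7 = 2.34 V; V_DS = V_D − V_S = 5.3 − 1.7 = 3.6 V.
V_ov = V_GS − V_TN = 2.34 − 0.863 = 1.48 V.
Since V_DS = 3.6 V ≥ V_ov = 1.48 V, the device is in saturation.
I_D = ½ k_n V_ov² (1 + λ V_DS) = 0.5 × 7.6 × 1.48² × (1 + 0.11 × 3.6) = 11.6 mA.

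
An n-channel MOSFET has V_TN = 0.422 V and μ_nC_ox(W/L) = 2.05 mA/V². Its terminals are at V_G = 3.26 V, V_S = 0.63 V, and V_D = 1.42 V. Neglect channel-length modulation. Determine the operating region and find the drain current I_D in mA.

Triode; I_D = 2.94 mA

V_GS = V_G − V_S = 3.26 − 0.63 = 2.63 V; V_DS = V_D − V_S = 1.42 − 0.63 = 0.79 V.
V_ov = V_GS − V_TN = 2.63 − 0.422 = 2.21 V.
Since V_DS = 0.79 V < V_ov = 2.21 V, the device is in the triode region.
I_D = k_n [V_ov · V_DS − ½ V_DS²] = 2.05 × [2.21 × 0.79 − 0.5 × 0.79²] = 2.94 mA.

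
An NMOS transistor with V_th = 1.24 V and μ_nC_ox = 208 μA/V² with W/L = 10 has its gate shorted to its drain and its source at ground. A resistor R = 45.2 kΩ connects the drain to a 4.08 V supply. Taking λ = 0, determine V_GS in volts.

With gate tied to drain, V_GS = V_DS ≥ V_GS − V_th, so the device is in saturation.
k_n = μ_nC_ox · (W/L) = 2.08 mA/V².
KCL at the drain: ½ k_n (V_GS − V_th)² = (V_DD − V_GS)/R.
Let x = V_GS − 1.24. Then 47 x² + x − 2.84 = 0, giving x = 0.235 V (positive root), so V_GS = 1.48 V.
I_D = (V_DD − V_GS)/R = (4.08 − 1.48) / 45.2 = 0.0576 mA.

V_GS = 1.48 V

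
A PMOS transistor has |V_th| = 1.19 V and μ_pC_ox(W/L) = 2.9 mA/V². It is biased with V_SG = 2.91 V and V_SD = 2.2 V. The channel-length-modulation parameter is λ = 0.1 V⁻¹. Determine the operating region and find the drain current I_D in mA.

V_ov = V_SG − |V_th| = 2.91 − 1.19 = 1.72 V.
Since V_SD = 2.2 V ≥ V_ov = 1.72 V, the device is in saturation.
I_D = ½ k_p V_ov² (1 + λ V_SD) = 0.5 × 2.9 × 1.72² × (1 + 0.1 × 2.2) = 5.23 mA.

Saturation; I_D = 5.23 mA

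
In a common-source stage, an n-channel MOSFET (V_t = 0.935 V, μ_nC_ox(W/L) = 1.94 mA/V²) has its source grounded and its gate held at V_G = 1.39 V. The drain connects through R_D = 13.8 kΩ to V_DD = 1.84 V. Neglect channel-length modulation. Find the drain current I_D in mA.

V_GS = V_G = 1.39 V, so V_ov = 1.39 − 0.935 = 0.455 V.
Assume saturation: I_D = ½ k_n V_ov² = 0.5 × 1.94 × 0.455² = 0.201 mA, giving V_DS = V_DD − I_D R_D = 1.84 − 0.201 × 13.8 = -0.931 V.
But -0.931 V < V_ov = 0.455 V, so the device is actually in triode.
In triode I_D = k_n[V_ov V_DS − ½ V_DS²] and I_D = (V_DD − V_DS)/R_D. Equating: 13.4 V_DS² − 13.18 V_DS + 1.84 = 0, giving V_DS = 0.168 V (the root below V_ov).
I_D = (1.84 − 0.168) / 13.8 = 0.121 mA.

I_D = 0.121 mA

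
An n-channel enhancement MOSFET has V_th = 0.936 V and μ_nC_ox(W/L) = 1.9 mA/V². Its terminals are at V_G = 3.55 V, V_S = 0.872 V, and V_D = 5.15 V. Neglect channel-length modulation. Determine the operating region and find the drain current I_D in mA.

V_GS = V_G − V_S = 3.55 − 0.872 = 2.68 V; V_DS = V_D − V_S = 5.15 − 0.872 = 4.28 V.
V_ov = V_GS − V_th = 2.68 − 0.936 = 1.74 V.
Since V_DS = 4.28 V ≥ V_ov = 1.74 V, the device is in saturation.
I_D = ½ k_n V_ov² = 0.5 × 1.9 × 1.74² = 2.88 mA.

Saturation; I_D = 2.88 mA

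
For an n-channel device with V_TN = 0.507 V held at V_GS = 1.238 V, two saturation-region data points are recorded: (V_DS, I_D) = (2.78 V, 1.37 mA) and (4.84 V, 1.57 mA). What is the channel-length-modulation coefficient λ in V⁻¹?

With V_GS fixed, I_D ∝ (1 + λ V_DS) in saturation, so I_D2/I_D1 = (1 + λ V_DS2)/(1 + λ V_DS1).
1.57/1.37 = 1.146 = (1 + 4.84 λ)/(1 + 2.78 λ).
Solving: λ (I_D1 V_DS2 − I_D2 V_DS1) = I_D2 − I_D1, so λ = (1.57 − 1.37) / (1.37 × 4.84 − 1.57 × 2.78) = 0.2 / 2.27 = 0.0883 V⁻¹.

λ = 0.0883 V⁻¹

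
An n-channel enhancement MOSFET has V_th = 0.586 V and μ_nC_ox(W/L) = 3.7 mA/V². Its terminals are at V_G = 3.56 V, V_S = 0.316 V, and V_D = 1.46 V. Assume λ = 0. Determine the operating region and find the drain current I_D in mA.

Triode; I_D = 8.83 mA

V_GS = V_G − V_S = 3.56 − 0.316 = 3.24 V; V_DS = V_D − V_S = 1.46 − 0.316 = 1.14 V.
V_ov = V_GS − V_th = 3.24 − 0.586 = 2.66 V.
Since V_DS = 1.14 V < V_ov = 2.66 V, the device is in the triode region.
I_D = k_n [V_ov · V_DS − ½ V_DS²] = 3.7 × [2.66 × 1.14 − 0.5 × 1.14²] = 8.83 mA.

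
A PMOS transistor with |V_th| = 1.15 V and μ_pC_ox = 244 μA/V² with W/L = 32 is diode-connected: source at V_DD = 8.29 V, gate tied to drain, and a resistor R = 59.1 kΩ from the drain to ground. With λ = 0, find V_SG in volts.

With gate tied to drain, V_SG = V_SD ≥ V_SG − |V_th|, so the device is in saturation.
k_p = μ_pC_ox · (W/L) = 7.808 mA/V².
KCL at the drain: ½ k_p (V_SG − |V_th|)² = (V_DD − V_SG)/R.
Let x = V_SG − 1.15. Then 231 x² + x − 7.14 = 0, giving x = 0.174 V (positive root), so V_SG = 1.32 V.
I_D = (V_DD − V_SG)/R = (8.29 − 1.32) / 59.1 = 0.118 mA.

V_SG = 1.32 V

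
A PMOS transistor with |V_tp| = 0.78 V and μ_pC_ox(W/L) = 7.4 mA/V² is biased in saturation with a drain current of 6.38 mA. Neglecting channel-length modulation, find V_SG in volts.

V_SG = 2.09 V

In saturation I_D = ½ k_p (V_SG − |V_tp|)², so V_SG − |V_tp| = √(2 I_D / k_p) = √(2 × 6.38 / 7.4) = 1.31 V.
V_SG = 0.78 + 1.31 = 2.09 V.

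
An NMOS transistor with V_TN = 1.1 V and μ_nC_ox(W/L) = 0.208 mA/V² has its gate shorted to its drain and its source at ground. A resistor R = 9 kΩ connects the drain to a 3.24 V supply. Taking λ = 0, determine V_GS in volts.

V_GS = 2.17 V

With gate tied to drain, V_GS = V_DS ≥ V_GS − V_TN, so the device is in saturation.
KCL at the drain: ½ k_n (V_GS − V_TN)² = (V_DD − V_GS)/R.
Let x = V_GS − 1.1. Then 0.936 x² + x − 2.14 = 0, giving x = 1.07 V (positive root), so V_GS = 2.17 V.
I_D = (V_DD − V_GS)/R = (3.24 − 2.17) / 9 = 0.119 mA.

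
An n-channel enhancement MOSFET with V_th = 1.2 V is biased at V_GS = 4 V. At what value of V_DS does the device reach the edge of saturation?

The boundary between triode and saturation is V_DS = V_GS − V_th = V_ov.
V_ov = 4 − 1.2 = 2.8 V.

V_DS,sat = 2.80 V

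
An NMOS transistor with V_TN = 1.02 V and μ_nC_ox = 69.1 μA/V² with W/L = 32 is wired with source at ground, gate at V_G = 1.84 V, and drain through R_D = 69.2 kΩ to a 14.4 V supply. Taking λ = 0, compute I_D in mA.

V_GS = V_G = 1.84 V, so V_ov = 1.84 − 1.02 = 0.82 V.
k_n = μ_nC_ox · (W/L) = 2.211 mA/V².
Assume saturation: I_D = ½ k_n V_ov² = 0.5 × 2.211 × 0.82² = 0.743 mA, giving V_DS = V_DD − I_D R_D = 14.4 − 0.743 × 69.2 = -37 V.
But -37 V < V_ov = 0.82 V, so the device is actually in triode.
In triode I_D = k_n[V_ov V_DS − ½ V_DS²] and I_D = (V_DD − V_DS)/R_D. Equating: 76.5 V_DS² − 126.5 V_DS + 14.4 = 0, giving V_DS = 0.123 V (the root below V_ov).
I_D = (14.4 − 0.123) / 69.2 = 0.206 mA.

I_D = 0.206 mA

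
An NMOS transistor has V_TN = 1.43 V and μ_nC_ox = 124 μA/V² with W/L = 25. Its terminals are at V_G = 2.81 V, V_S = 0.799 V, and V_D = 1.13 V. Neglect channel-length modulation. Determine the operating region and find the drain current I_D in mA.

Triode; I_D = 0.426 mA

V_GS = V_G − V_S = 2.81 − 0.799 = 2.01 V; V_DS = V_D − V_S = 1.13 − 0.799 = 0.331 V.
k_n = μ_nC_ox · (W/L) = 3.1 mA/V².
V_ov = V_GS − V_TN = 2.01 − 1.43 = 0.581 V.
Since V_DS = 0.331 V < V_ov = 0.581 V, the device is in the triode region.
I_D = k_n [V_ov · V_DS − ½ V_DS²] = 3.1 × [0.581 × 0.331 − 0.5 × 0.331²] = 0.426 mA.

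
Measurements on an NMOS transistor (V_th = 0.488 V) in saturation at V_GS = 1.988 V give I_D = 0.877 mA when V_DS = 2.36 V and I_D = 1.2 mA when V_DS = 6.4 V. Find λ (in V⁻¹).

With V_GS fixed, I_D ∝ (1 + λ V_DS) in saturation, so I_D2/I_D1 = (1 + λ V_DS2)/(1 + λ V_DS1).
1.2/0.877 = 1.368 = (1 + 6.4 λ)/(1 + 2.36 λ).
Solving: λ (I_D1 V_DS2 − I_D2 V_DS1) = I_D2 − I_D1, so λ = (1.2 − 0.877) / (0.877 × 6.4 − 1.2 × 2.36) = 0.323 / 2.78 = 0.116 V⁻¹.

λ = 0.116 V⁻¹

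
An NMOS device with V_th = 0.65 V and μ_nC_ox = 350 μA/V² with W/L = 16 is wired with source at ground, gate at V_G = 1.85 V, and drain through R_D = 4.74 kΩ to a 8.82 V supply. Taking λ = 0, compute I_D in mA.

I_D = 1.80 mA

V_GS = V_G = 1.85 V, so V_ov = 1.85 − 0.65 = 1.2 V.
k_n = μ_nC_ox · (W/L) = 5.6 mA/V².
Assume saturation: I_D = ½ k_n V_ov² = 0.5 × 5.6 × 1.2² = 4.03 mA, giving V_DS = V_DD − I_D R_D = 8.82 − 4.03 × 4.74 = -10.3 V.
But -10.3 V < V_ov = 1.2 V, so the device is actually in triode.
In triode I_D = k_n[V_ov V_DS − ½ V_DS²] and I_D = (V_DD − V_DS)/R_D. Equating: 13.3 V_DS² − 32.85 V_DS + 8.82 = 0, giving V_DS = 0.306 V (the root below V_ov).
I_D = (8.82 − 0.306) / 4.74 = 1.8 mA.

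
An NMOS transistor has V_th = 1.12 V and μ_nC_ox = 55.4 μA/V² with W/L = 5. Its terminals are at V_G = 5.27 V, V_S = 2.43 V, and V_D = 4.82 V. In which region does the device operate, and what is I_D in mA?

Saturation; I_D = 0.410 mA

V_GS = V_G − V_S = 5.27 − 2.43 = 2.84 V; V_DS = V_D − V_S = 4.82 − 2.43 = 2.39 V.
k_n = μ_nC_ox · (W/L) = 0.277 mA/V².
V_ov = V_GS − V_th = 2.84 − 1.12 = 1.72 V.
Since V_DS = 2.39 V ≥ V_ov = 1.72 V, the device is in saturation.
I_D = ½ k_n V_ov² = 0.5 × 0.277 × 1.72² = 0.41 mA.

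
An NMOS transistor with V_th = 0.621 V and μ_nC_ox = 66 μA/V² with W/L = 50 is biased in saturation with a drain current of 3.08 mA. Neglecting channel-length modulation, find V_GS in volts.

V_GS = 1.99 V

k_n = μ_nC_ox · (W/L) = 3.3 mA/V².
In saturation I_D = ½ k_n (V_GS − V_th)², so V_GS − V_th = √(2 I_D / k_n) = √(2 × 3.08 / 3.3) = 1.37 V.
V_GS = 0.621 + 1.37 = 1.99 V.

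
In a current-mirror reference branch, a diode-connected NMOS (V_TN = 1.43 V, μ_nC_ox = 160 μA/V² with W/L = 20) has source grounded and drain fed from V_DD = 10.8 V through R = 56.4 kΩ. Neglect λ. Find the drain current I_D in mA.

I_D = 0.161 mA

With gate tied to drain, V_GS = V_DS ≥ V_GS − V_TN, so the device is in saturation.
k_n = μ_nC_ox · (W/L) = 3.2 mA/V².
KCL at the drain: ½ k_n (V_GS − V_TN)² = (V_DD − V_GS)/R.
Let x = V_GS − 1.43. Then 90.2 x² + x − 9.37 = 0, giving x = 0.317 V (positive root), so V_GS = 1.75 V.
I_D = (V_DD − V_GS)/R = (10.8 − 1.75) / 56.4 = 0.161 mA.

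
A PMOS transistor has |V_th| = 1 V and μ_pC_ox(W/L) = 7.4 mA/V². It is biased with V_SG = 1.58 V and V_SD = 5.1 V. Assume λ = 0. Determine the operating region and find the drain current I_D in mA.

Saturation; I_D = 1.24 mA

V_ov = V_SG − |V_th| = 1.58 − 1 = 0.58 V.
Since V_SD = 5.1 V ≥ V_ov = 0.58 V, the device is in saturation.
I_D = ½ k_p V_ov² = 0.5 × 7.4 × 0.58² = 1.24 mA.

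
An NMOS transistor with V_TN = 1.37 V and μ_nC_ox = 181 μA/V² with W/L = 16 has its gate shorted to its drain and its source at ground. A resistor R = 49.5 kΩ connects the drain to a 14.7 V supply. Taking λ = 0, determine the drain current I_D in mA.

I_D = 0.261 mA

With gate tied to drain, V_GS = V_DS ≥ V_GS − V_TN, so the device is in saturation.
k_n = μ_nC_ox · (W/L) = 2.896 mA/V².
KCL at the drain: ½ k_n (V_GS − V_TN)² = (V_DD − V_GS)/R.
Let x = V_GS − 1.37. Then 71.7 x² + x − 13.33 = 0, giving x = 0.424 V (positive root), so V_GS = 1.79 V.
I_D = (V_DD − V_GS)/R = (14.7 − 1.79) / 49.5 = 0.261 mA.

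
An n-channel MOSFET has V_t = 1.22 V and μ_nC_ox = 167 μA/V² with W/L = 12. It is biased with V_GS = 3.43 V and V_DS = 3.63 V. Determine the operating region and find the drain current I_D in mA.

Saturation; I_D = 4.89 mA

k_n = μ_nC_ox · (W/L) = 2.004 mA/V².
V_ov = V_GS − V_t = 3.43 − 1.22 = 2.21 V.
Since V_DS = 3.63 V ≥ V_ov = 2.21 V, the device is in saturation.
I_D = ½ k_n V_ov² = 0.5 × 2.004 × 2.21² = 4.89 mA.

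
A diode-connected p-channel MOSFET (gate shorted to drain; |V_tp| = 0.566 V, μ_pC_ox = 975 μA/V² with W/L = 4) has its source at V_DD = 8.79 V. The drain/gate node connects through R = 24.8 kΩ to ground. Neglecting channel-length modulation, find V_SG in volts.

V_SG = 0.968 V

With gate tied to drain, V_SG = V_SD ≥ V_SG − |V_tp|, so the device is in saturation.
k_p = μ_pC_ox · (W/L) = 3.9 mA/V².
KCL at the drain: ½ k_p (V_SG − |V_tp|)² = (V_DD − V_SG)/R.
Let x = V_SG − 0.566. Then 48.4 x² + x − 8.224 = 0, giving x = 0.402 V (positive root), so V_SG = 0.968 V.
I_D = (V_DD − V_SG)/R = (8.79 − 0.968) / 24.8 = 0.315 mA.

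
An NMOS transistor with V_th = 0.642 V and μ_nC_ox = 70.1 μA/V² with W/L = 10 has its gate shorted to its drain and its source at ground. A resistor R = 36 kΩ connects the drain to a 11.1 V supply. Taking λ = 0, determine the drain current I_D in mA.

With gate tied to drain, V_GS = V_DS ≥ V_GS − V_th, so the device is in saturation.
k_n = μ_nC_ox · (W/L) = 0.701 mA/V².
KCL at the drain: ½ k_n (V_GS − V_th)² = (V_DD − V_GS)/R.
Let x = V_GS − 0.642. Then 12.6 x² + x − 10.46 = 0, giving x = 0.872 V (positive root), so V_GS = 1.51 V.
I_D = (V_DD − V_GS)/R = (11.1 − 1.51) / 36 = 0.266 mA.

I_D = 0.266 mA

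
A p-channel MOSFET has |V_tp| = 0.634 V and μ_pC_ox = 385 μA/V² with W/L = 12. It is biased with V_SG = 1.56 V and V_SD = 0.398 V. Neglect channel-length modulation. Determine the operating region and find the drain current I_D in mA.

k_p = μ_pC_ox · (W/L) = 4.62 mA/V².
V_ov = V_SG − |V_tp| = 1.56 − 0.634 = 0.926 V.
Since V_SD = 0.398 V < V_ov = 0.926 V, the device is in the triode region.
I_D = k_p [V_ov · V_SD − ½ V_SD²] = 4.62 × [0.926 × 0.398 − 0.5 × 0.398²] = 1.34 mA.

Triode; I_D = 1.34 mA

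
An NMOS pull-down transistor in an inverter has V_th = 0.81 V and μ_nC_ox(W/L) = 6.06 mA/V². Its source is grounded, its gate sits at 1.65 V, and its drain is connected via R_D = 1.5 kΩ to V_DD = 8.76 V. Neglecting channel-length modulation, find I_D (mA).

I_D = 2.14 mA

V_GS = V_G = 1.65 V, so V_ov = 1.65 − 0.81 = 0.84 V.
Assume saturation: I_D = ½ k_n V_ov² = 0.5 × 6.06 × 0.84² = 2.14 mA, giving V_DS = V_DD − I_D R_D = 8.76 − 2.14 × 1.5 = 5.55 V.
V_DS = 5.55 V ≥ V_ov = 0.84 V, confirming saturation.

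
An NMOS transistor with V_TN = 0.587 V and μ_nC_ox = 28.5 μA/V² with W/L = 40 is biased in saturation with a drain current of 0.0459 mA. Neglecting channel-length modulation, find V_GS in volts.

V_GS = 0.871 V

k_n = μ_nC_ox · (W/L) = 1.14 mA/V².
In saturation I_D = ½ k_n (V_GS − V_TN)², so V_GS − V_TN = √(2 I_D / k_n) = √(2 × 0.0459 / 1.14) = 0.284 V.
V_GS = 0.587 + 0.284 = 0.871 V.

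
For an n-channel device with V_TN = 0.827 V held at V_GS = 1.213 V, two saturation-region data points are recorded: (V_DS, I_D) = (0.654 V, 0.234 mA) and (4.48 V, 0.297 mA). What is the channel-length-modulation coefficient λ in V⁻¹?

λ = 0.0738 V⁻¹

With V_GS fixed, I_D ∝ (1 + λ V_DS) in saturation, so I_D2/I_D1 = (1 + λ V_DS2)/(1 + λ V_DS1).
0.297/0.234 = 1.269 = (1 + 4.48 λ)/(1 + 0.654 λ).
Solving: λ (I_D1 V_DS2 − I_D2 V_DS1) = I_D2 − I_D1, so λ = (0.297 − 0.234) / (0.234 × 4.48 − 0.297 × 0.654) = 0.063 / 0.854 = 0.0738 V⁻¹.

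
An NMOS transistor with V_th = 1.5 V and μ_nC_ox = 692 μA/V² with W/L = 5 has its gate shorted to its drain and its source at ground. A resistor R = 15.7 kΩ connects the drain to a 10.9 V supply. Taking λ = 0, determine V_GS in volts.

With gate tied to drain, V_GS = V_DS ≥ V_GS − V_th, so the device is in saturation.
k_n = μ_nC_ox · (W/L) = 3.46 mA/V².
KCL at the drain: ½ k_n (V_GS − V_th)² = (V_DD − V_GS)/R.
Let x = V_GS − 1.5. Then 27.2 x² + x − 9.4 = 0, giving x = 0.57 V (positive root), so V_GS = 2.07 V.
I_D = (V_DD − V_GS)/R = (10.9 − 2.07) / 15.7 = 0.562 mA.

V_GS = 2.07 V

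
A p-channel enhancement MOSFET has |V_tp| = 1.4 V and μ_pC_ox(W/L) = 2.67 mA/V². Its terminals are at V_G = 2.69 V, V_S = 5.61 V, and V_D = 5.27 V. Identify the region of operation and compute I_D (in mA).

V_SG = V_S − V_G = 5.61 − 2.69 = 2.92 V; V_SD = V_S − V_D = 5.61 − 5.27 = 0.34 V.
V_ov = V_SG − |V_tp| = 2.92 − 1.4 = 1.52 V.
Since V_SD = 0.34 V < V_ov = 1.52 V, the device is in the triode region.
I_D = k_p [V_ov · V_SD − ½ V_SD²] = 2.67 × [1.52 × 0.34 − 0.5 × 0.34²] = 1.23 mA.

Triode; I_D = 1.23 mA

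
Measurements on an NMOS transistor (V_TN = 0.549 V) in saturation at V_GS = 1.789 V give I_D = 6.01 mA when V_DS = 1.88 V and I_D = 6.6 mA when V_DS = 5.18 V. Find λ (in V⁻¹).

With V_GS fixed, I_D ∝ (1 + λ V_DS) in saturation, so I_D2/I_D1 = (1 + λ V_DS2)/(1 + λ V_DS1).
6.6/6.01 = 1.098 = (1 + 5.18 λ)/(1 + 1.88 λ).
Solving: λ (I_D1 V_DS2 − I_D2 V_DS1) = I_D2 − I_D1, so λ = (6.6 − 6.01) / (6.01 × 5.18 − 6.6 × 1.88) = 0.59 / 18.7 = 0.0315 V⁻¹.

λ = 0.0315 V⁻¹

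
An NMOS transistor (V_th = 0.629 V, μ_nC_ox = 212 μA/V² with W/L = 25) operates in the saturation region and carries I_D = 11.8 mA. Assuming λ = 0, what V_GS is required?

V_GS = 2.74 V

k_n = μ_nC_ox · (W/L) = 5.3 mA/V².
In saturation I_D = ½ k_n (V_GS − V_th)², so V_GS − V_th = √(2 I_D / k_n) = √(2 × 11.8 / 5.3) = 2.11 V.
V_GS = 0.629 + 2.11 = 2.74 V.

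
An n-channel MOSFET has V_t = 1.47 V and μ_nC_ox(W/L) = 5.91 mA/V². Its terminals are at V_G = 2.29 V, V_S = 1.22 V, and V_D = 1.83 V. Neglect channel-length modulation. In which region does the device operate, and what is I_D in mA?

Cutoff; I_D = 0 mA

V_GS = V_G − V_S = 2.29 − 1.22 = 1.07 V; V_DS = V_D − V_S = 1.83 − 1.22 = 0.61 V.
V_GS = 1.07 V < V_t = 1.47 V, so the transistor is in cutoff.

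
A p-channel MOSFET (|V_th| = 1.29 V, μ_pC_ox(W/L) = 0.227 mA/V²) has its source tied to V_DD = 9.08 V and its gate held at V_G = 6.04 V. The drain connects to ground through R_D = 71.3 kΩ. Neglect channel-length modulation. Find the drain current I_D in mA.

V_SG = V_DD − V_G = 9.08 − 6.04 = 3.04 V, so V_ov = 3.04 − 1.29 = 1.75 V.
Assume saturation: I_D = ½ k_p V_ov² = 0.5 × 0.227 × 1.75² = 0.348 mA, giving V_SD = V_DD − I_D R_D = 9.08 − 0.348 × 71.3 = -15.7 V.
But -15.7 V < V_ov = 1.75 V, so the device is actually in triode.
In triode I_D = k_p[V_ov V_SD − ½ V_SD²] and I_D = (V_DD − V_SD)/R_D. Equating: 8.09 V_SD² − 29.32 V_SD + 9.08 = 0, giving V_SD = 0.342 V (the root below V_ov).
I_D = (9.08 − 0.342) / 71.3 = 0.123 mA.

I_D = 0.123 mA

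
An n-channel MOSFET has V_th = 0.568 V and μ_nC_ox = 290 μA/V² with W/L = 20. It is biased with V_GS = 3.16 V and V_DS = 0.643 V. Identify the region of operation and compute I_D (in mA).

k_n = μ_nC_ox · (W/L) = 5.8 mA/V².
V_ov = V_GS − V_th = 3.16 − 0.568 = 2.59 V.
Since V_DS = 0.643 V < V_ov = 2.59 V, the device is in the triode region.
I_D = k_n [V_ov · V_DS − ½ V_DS²] = 5.8 × [2.59 × 0.643 − 0.5 × 0.643²] = 8.47 mA.

Triode; I_D = 8.47 mA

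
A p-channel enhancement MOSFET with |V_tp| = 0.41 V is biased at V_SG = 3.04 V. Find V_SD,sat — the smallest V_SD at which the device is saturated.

V_SD,sat = 2.63 V

The boundary between triode and saturation is V_SD = V_SG − |V_tp| = V_ov.
V_ov = 3.04 − 0.41 = 2.63 V.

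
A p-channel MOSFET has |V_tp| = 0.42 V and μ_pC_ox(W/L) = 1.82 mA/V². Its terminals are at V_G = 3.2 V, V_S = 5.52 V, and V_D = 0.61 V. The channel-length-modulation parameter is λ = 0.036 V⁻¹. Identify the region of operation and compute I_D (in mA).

V_SG = V_S − V_G = 5.52 − 3.2 = 2.32 V; V_SD = V_S − V_D = 5.52 − 0.61 = 4.91 V.
V_ov = V_SG − |V_tp| = 2.32 − 0.42 = 1.9 V.
Since V_SD = 4.91 V ≥ V_ov = 1.9 V, the device is in saturation.
I_D = ½ k_p V_ov² (1 + λ V_SD) = 0.5 × 1.82 × 1.9² × (1 + 0.036 × 4.91) = 3.87 mA.

Saturation; I_D = 3.87 mA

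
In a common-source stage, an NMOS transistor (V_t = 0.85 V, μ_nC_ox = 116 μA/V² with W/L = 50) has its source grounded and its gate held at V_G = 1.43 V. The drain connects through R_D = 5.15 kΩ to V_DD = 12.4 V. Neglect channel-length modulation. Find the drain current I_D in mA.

V_GS = V_G = 1.43 V, so V_ov = 1.43 − 0.85 = 0.58 V.
k_n = μ_nC_ox · (W/L) = 5.8 mA/V².
Assume saturation: I_D = ½ k_n V_ov² = 0.5 × 5.8 × 0.58² = 0.976 mA, giving V_DS = V_DD − I_D R_D = 12.4 − 0.976 × 5.15 = 7.38 V.
V_DS = 7.38 V ≥ V_ov = 0.58 V, confirming saturation.

I_D = 0.976 mA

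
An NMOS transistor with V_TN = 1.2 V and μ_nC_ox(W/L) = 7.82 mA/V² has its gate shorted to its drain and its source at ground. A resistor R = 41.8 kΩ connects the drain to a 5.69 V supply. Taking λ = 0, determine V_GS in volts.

With gate tied to drain, V_GS = V_DS ≥ V_GS − V_TN, so the device is in saturation.
KCL at the drain: ½ k_n (V_GS − V_TN)² = (V_DD − V_GS)/R.
Let x = V_GS − 1.2. Then 163 x² + x − 4.49 = 0, giving x = 0.163 V (positive root), so V_GS = 1.36 V.
I_D = (V_DD − V_GS)/R = (5.69 − 1.36) / 41.8 = 0.104 mA.

V_GS = 1.36 V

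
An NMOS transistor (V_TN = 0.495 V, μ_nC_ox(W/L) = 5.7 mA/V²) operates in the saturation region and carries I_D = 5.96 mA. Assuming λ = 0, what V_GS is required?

In saturation I_D = ½ k_n (V_GS − V_TN)², so V_GS − V_TN = √(2 I_D / k_n) = √(2 × 5.96 / 5.7) = 1.45 V.
V_GS = 0.495 + 1.45 = 1.94 V.

V_GS = 1.94 V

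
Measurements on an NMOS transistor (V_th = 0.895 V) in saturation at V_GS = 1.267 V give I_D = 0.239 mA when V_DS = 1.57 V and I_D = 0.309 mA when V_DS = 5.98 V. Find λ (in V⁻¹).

λ = 0.0741 V⁻¹

With V_GS fixed, I_D ∝ (1 + λ V_DS) in saturation, so I_D2/I_D1 = (1 + λ V_DS2)/(1 + λ V_DS1).
0.309/0.239 = 1.293 = (1 + 5.98 λ)/(1 + 1.57 λ).
Solving: λ (I_D1 V_DS2 − I_D2 V_DS1) = I_D2 − I_D1, so λ = (0.309 − 0.239) / (0.239 × 5.98 − 0.309 × 1.57) = 0.07 / 0.944 = 0.0741 V⁻¹.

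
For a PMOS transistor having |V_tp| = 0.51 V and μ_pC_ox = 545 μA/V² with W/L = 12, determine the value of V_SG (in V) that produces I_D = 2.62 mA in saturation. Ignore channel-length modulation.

V_SG = 1.41 V

k_p = μ_pC_ox · (W/L) = 6.54 mA/V².
In saturation I_D = ½ k_p (V_SG − |V_tp|)², so V_SG − |V_tp| = √(2 I_D / k_p) = √(2 × 2.62 / 6.54) = 0.895 V.
V_SG = 0.51 + 0.895 = 1.41 V.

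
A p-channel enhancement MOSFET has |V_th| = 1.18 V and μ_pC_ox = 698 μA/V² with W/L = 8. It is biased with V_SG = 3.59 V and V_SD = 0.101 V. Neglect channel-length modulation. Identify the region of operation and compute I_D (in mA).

k_p = μ_pC_ox · (W/L) = 5.584 mA/V².
V_ov = V_SG − |V_th| = 3.59 − 1.18 = 2.41 V.
Since V_SD = 0.101 V < V_ov = 2.41 V, the device is in the triode region.
I_D = k_p [V_ov · V_SD − ½ V_SD²] = 5.584 × [2.41 × 0.101 − 0.5 × 0.101²] = 1.33 mA.

Triode; I_D = 1.33 mA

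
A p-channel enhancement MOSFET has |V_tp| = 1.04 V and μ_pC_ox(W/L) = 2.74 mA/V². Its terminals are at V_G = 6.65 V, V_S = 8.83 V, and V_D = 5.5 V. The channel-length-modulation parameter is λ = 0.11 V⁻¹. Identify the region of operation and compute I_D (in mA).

Saturation; I_D = 2.43 mA

V_SG = V_S − V_G = 8.83 − 6.65 = 2.18 V; V_SD = V_S − V_D = 8.83 − 5.5 = 3.33 V.
V_ov = V_SG − |V_tp| = 2.18 − 1.04 = 1.14 V.
Since V_SD = 3.33 V ≥ V_ov = 1.14 V, the device is in saturation.
I_D = ½ k_p V_ov² (1 + λ V_SD) = 0.5 × 2.74 × 1.14² × (1 + 0.11 × 3.33) = 2.43 mA.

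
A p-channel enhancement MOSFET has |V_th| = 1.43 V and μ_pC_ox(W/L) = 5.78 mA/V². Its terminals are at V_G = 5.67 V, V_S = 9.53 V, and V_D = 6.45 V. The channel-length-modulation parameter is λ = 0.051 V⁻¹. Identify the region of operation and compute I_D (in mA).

Saturation; I_D = 19.7 mA

V_SG = V_S − V_G = 9.53 − 5.67 = 3.86 V; V_SD = V_S − V_D = 9.53 − 6.45 = 3.08 V.
V_ov = V_SG − |V_th| = 3.86 − 1.43 = 2.43 V.
Since V_SD = 3.08 V ≥ V_ov = 2.43 V, the device is in saturation.
I_D = ½ k_p V_ov² (1 + λ V_SD) = 0.5 × 5.78 × 2.43² × (1 + 0.051 × 3.08) = 19.7 mA.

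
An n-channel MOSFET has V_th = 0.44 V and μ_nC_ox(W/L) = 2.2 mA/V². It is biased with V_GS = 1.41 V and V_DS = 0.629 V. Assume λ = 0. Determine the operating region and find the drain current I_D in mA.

V_ov = V_GS − V_th = 1.41 − 0.44 = 0.97 V.
Since V_DS = 0.629 V < V_ov = 0.97 V, the device is in the triode region.
I_D = k_n [V_ov · V_DS − ½ V_DS²] = 2.2 × [0.97 × 0.629 − 0.5 × 0.629²] = 0.907 mA.

Triode; I_D = 0.907 mA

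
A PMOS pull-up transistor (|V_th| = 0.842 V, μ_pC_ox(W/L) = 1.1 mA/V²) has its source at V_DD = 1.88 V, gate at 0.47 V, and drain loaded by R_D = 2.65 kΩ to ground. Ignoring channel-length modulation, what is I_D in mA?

V_SG = V_DD − V_G = 1.88 − 0.47 = 1.41 V, so V_ov = 1.41 − 0.842 = 0.568 V.
Assume saturation: I_D = ½ k_p V_ov² = 0.5 × 1.1 × 0.568² = 0.177 mA, giving V_SD = V_DD − I_D R_D = 1.88 − 0.177 × 2.65 = 1.41 V.
V_SD = 1.41 V ≥ V_ov = 0.568 V, confirming saturation.

I_D = 0.177 mA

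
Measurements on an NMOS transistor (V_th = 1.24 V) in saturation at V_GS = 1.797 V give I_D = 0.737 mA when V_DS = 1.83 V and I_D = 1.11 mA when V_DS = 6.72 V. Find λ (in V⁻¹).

With V_GS fixed, I_D ∝ (1 + λ V_DS) in saturation, so I_D2/I_D1 = (1 + λ V_DS2)/(1 + λ V_DS1).
1.11/0.737 = 1.506 = (1 + 6.72 λ)/(1 + 1.83 λ).
Solving: λ (I_D1 V_DS2 − I_D2 V_DS1) = I_D2 − I_D1, so λ = (1.11 − 0.737) / (0.737 × 6.72 − 1.11 × 1.83) = 0.373 / 2.92 = 0.128 V⁻¹.

λ = 0.128 V⁻¹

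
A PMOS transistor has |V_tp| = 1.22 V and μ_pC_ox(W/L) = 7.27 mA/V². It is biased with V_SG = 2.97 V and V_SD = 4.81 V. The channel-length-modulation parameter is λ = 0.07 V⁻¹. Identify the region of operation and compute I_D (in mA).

Saturation; I_D = 14.9 mA

V_ov = V_SG − |V_tp| = 2.97 − 1.22 = 1.75 V.
Since V_SD = 4.81 V ≥ V_ov = 1.75 V, the device is in saturation.
I_D = ½ k_p V_ov² (1 + λ V_SD) = 0.5 × 7.27 × 1.75² × (1 + 0.07 × 4.81) = 14.9 mA.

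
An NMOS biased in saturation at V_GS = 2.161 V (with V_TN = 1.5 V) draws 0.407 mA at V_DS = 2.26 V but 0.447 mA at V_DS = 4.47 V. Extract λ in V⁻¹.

λ = 0.0494 V⁻¹

With V_GS fixed, I_D ∝ (1 + λ V_DS) in saturation, so I_D2/I_D1 = (1 + λ V_DS2)/(1 + λ V_DS1).
0.447/0.407 = 1.098 = (1 + 4.47 λ)/(1 + 2.26 λ).
Solving: λ (I_D1 V_DS2 − I_D2 V_DS1) = I_D2 − I_D1, so λ = (0.447 − 0.407) / (0.407 × 4.47 − 0.447 × 2.26) = 0.04 / 0.809 = 0.0494 V⁻¹.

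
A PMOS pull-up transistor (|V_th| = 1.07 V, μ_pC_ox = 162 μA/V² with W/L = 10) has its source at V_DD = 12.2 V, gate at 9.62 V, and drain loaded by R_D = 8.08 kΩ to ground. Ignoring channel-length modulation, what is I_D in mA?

V_SG = V_DD − V_G = 12.2 − 9.62 = 2.58 V, so V_ov = 2.58 − 1.07 = 1.51 V.
k_p = μ_pC_ox · (W/L) = 1.62 mA/V².
Assume saturation: I_D = ½ k_p V_ov² = 0.5 × 1.62 × 1.51² = 1.85 mA, giving V_SD = V_DD − I_D R_D = 12.2 − 1.85 × 8.08 = -2.72 V.
But -2.72 V < V_ov = 1.51 V, so the device is actually in triode.
In triode I_D = k_p[V_ov V_SD − ½ V_SD²] and I_D = (V_DD − V_SD)/R_D. Equating: 6.54 V_SD² − 20.77 V_SD + 12.2 = 0, giving V_SD = 0.779 V (the root below V_ov).
I_D = (12.2 − 0.779) / 8.08 = 1.41 mA.

I_D = 1.41 mA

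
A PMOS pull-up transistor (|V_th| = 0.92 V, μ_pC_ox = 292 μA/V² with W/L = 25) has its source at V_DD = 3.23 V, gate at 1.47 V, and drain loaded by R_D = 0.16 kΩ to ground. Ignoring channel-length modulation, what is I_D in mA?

V_SG = V_DD − V_G = 3.23 − 1.47 = 1.76 V, so V_ov = 1.76 − 0.92 = 0.84 V.
k_p = μ_pC_ox · (W/L) = 7.3 mA/V².
Assume saturation: I_D = ½ k_p V_ov² = 0.5 × 7.3 × 0.84² = 2.58 mA, giving V_SD = V_DD − I_D R_D = 3.23 − 2.58 × 0.16 = 2.82 V.
V_SD = 2.82 V ≥ V_ov = 0.84 V, confirming saturation.

I_D = 2.58 mA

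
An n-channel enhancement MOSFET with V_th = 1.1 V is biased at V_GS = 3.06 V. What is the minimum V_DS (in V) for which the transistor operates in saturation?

The boundary between triode and saturation is V_DS = V_GS − V_th = V_ov.
V_ov = 3.06 − 1.1 = 1.96 V.

V_DS,sat = 1.96 V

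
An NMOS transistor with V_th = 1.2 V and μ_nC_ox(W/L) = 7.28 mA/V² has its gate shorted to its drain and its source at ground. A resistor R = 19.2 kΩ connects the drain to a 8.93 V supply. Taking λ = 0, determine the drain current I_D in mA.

I_D = 0.386 mA

With gate tied to drain, V_GS = V_DS ≥ V_GS − V_th, so the device is in saturation.
KCL at the drain: ½ k_n (V_GS − V_th)² = (V_DD − V_GS)/R.
Let x = V_GS − 1.2. Then 69.9 x² + x − 7.73 = 0, giving x = 0.325 V (positive root), so V_GS = 1.53 V.
I_D = (V_DD − V_GS)/R = (8.93 − 1.53) / 19.2 = 0.386 mA.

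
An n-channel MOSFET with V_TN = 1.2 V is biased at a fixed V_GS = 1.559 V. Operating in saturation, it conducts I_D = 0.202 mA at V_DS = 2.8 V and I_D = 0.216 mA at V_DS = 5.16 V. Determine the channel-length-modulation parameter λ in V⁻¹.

λ = 0.0320 V⁻¹

With V_GS fixed, I_D ∝ (1 + λ V_DS) in saturation, so I_D2/I_D1 = (1 + λ V_DS2)/(1 + λ V_DS1).
0.216/0.202 = 1.069 = (1 + 5.16 λ)/(1 + 2.8 λ).
Solving: λ (I_D1 V_DS2 − I_D2 V_DS1) = I_D2 − I_D1, so λ = (0.216 − 0.202) / (0.202 × 5.16 − 0.216 × 2.8) = 0.014 / 0.438 = 0.032 V⁻¹.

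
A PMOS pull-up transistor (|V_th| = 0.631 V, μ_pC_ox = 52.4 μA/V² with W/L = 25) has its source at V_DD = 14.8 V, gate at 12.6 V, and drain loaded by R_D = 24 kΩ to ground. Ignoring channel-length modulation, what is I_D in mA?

V_SG = V_DD − V_G = 14.8 − 12.6 = 2.2 V, so V_ov = 2.2 − 0.631 = 1.57 V.
k_p = μ_pC_ox · (W/L) = 1.31 mA/V².
Assume saturation: I_D = ½ k_p V_ov² = 0.5 × 1.31 × 1.57² = 1.61 mA, giving V_SD = V_DD − I_D R_D = 14.8 − 1.61 × 24 = -23.9 V.
But -23.9 V < V_ov = 1.57 V, so the device is actually in triode.
In triode I_D = k_p[V_ov V_SD − ½ V_SD²] and I_D = (V_DD − V_SD)/R_D. Equating: 15.7 V_SD² − 50.33 V_SD + 14.8 = 0, giving V_SD = 0.328 V (the root below V_ov).
I_D = (14.8 − 0.328) / 24 = 0.603 mA.

I_D = 0.603 mA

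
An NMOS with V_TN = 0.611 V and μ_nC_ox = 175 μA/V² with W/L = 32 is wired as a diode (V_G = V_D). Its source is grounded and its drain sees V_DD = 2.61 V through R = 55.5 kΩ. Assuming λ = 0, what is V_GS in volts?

V_GS = 0.721 V

With gate tied to drain, V_GS = V_DS ≥ V_GS − V_TN, so the device is in saturation.
k_n = μ_nC_ox · (W/L) = 5.6 mA/V².
KCL at the drain: ½ k_n (V_GS − V_TN)² = (V_DD − V_GS)/R.
Let x = V_GS − 0.611. Then 155 x² + x − 1.999 = 0, giving x = 0.11 V (positive root), so V_GS = 0.721 V.
I_D = (V_DD − V_GS)/R = (2.61 − 0.721) / 55.5 = 0.034 mA.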